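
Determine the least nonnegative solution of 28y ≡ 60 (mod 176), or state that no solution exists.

gcd(176, 28) = 4  (176 = 6×28 + 8, 28 = 3×8 + 4, 8 = 2×4).
4 divides 60, so solutions exist.
Back-substituting, 28×(19) + 176×(-3) = 4.
So 28×(19) ≡ 4 (mod 176); multiply by 15: y ≡ 285 (mod 44).
Smallest nonnegative: y = 285 mod 44 = 21.

21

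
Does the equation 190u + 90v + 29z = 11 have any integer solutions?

yes

gcd(190, 90) = 10  (190 = 2·90 + 10, 90 = 9·10).
gcd(10, 29) = 1.
1 divides 11, so integer solutions exist.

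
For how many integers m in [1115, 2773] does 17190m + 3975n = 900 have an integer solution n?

gcd(17190, 3975):
  17190 = 4×3975 + 1290
  3975 = 3×1290 + 105
  1290 = 12×105 + 30
  105 = 3×30 + 15
  30 = 2×15
so gcd(17190, 3975) = 15.
Back-substitute for Bézout coefficients:
  15 = 105 - 3×30
  ... = 17190×(-114) + 3975×(493)
Scale by 60: particular solution (-6840, 29580); reduce m mod 265: (50, -216).
General solution: m = 50 + 265t, n = -216 - 1146t for integer t.
1115 ≤ 50 + 265t ≤ 2773 gives t ∈ [5, 10], which is 6 values.

6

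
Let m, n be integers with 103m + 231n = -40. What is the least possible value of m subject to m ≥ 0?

gcd(231, 103):
  231 = 2×103 + 25
  103 = 4×25 + 3
  25 = 8×3 + 1
  3 = 3×1
so gcd(231, 103) = 1.
1 divides -40, so solutions exist.
Back-substitute for Bézout coefficients:
  1 = 25 - 8×3
  ... = 103×(-74) + 231×(33)
Scale by -40/1 = -40: (m₀, n₀) = (2960, -1320).
General solution: m = 2960 + 231t, n = -1320 - 103t for integer t.
m ≥ 0: smallest is 2960 mod 231 = 188 (at t = -12), with n = -84.

188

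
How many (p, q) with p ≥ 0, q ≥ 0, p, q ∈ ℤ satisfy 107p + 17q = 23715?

14

gcd(107, 17) = 1.
By Bézout, 107*(7) + 17*(-44) = 1.
One solution: (0, 1395).
General: p = 0 + 17t, q = 1395 - 107t.
p ≥ 0 ⇒ t ≥ 0; q ≥ 0 ⇒ t ≤ 13. So t ∈ [0, 13]: 14 solutions.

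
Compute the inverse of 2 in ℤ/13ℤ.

gcd(13, 2) = 1  (13 = 6×2 + 1, 2 = 2×1).
Back-substituting, 2×(-6) + 13×(1) = 1.
So 2×-6 ≡ 1 (mod 13), and -6 mod 13 = 7.

7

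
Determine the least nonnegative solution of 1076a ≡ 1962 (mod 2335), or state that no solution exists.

2237

gcd(2335, 1076):
  2335 = 2×1076 + 183
  1076 = 5×183 + 161
  183 = 1×161 + 22
  161 = 7×22 + 7
  22 = 3×7 + 1
  7 = 7×1
so gcd(2335, 1076) = 1.
1 divides 1962, so solutions exist.
Back-substitute for Bézout coefficients:
  1 = 22 - 3×7
  ... = 1076×(-319) + 2335×(147)
So 1076×(-319) ≡ 1 (mod 2335); multiply by 1962: a ≡ -625878 (mod 2335).
Smallest nonnegative: a = -625878 mod 2335 = 2237.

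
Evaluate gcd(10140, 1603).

1

gcd(10140, 1603):
  10140 = 6·1603 + 522
  1603 = 3·522 + 37
  522 = 14·37 + 4
  37 = 9·4 + 1
  4 = 4·1
so gcd(10140, 1603) = 1.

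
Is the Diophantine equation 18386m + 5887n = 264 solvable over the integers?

no

gcd(18386, 5887):
  18386 = 3*5887 + 725
  5887 = 8*725 + 87
  725 = 8*87 + 29
  87 = 3*29
so gcd(18386, 5887) = 29.
29 does not divide 264 (remainder 3), so no integer solutions.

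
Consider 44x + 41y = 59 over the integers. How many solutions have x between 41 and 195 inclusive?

4

gcd(44, 41) = 1  (44 = 1×41 + 3, 41 = 13×3 + 2, 3 = 1×2 + 1, 2 = 2×1).
Back-substituting, 44×(14) + 41×(-15) = 1.
Scale by 59: particular solution (826, -885); reduce x mod 41: (6, -5).
General solution: x = 6 + 41t, y = -5 - 44t for integer t.
41 ≤ 6 + 41t ≤ 195 gives t ∈ [1, 4], which is 4 values.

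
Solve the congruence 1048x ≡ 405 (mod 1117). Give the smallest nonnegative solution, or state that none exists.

1014

gcd(1117, 1048) = 1.
1 divides 405, so solutions exist.
By Bézout, 1048×(259) + 1117×(-243) = 1.
So 1048×(259) ≡ 1 (mod 1117); multiply by 405: x ≡ 104895 (mod 1117).
Smallest nonnegative: x = 104895 mod 1117 = 1014.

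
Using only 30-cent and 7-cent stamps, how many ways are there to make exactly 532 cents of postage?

Need nonnegative integers with 30j + 7k = 532.
gcd(30, 7) = 1, and 30·(-3) + 7·(13) = 1.
So (j₀, k₀) = (-1596, 6916); general j = -1596 + 7t, k = 6916 - 30t.
j ≥ 0 ⇒ t ≥ 228; k ≥ 0 ⇒ t ≤ 230. That's 3 values of t.

3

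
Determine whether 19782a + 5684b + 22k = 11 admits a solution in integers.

gcd(19782, 5684) = 14  (19782 = 3*5684 + 2730, 5684 = 2*2730 + 224, 2730 = 12*224 + 42, 224 = 5*42 + 14, 42 = 3*14).
gcd(14, 22) = 2.
2 does not divide 11 (remainder 1), so no integer solutions.

no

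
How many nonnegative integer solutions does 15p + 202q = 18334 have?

gcd(202, 15) = 1.
By Bézout, 15×(27) + 202×(-2) = 1.
One solution: (118, 82).
General: p = 118 + 202t, q = 82 - 15t.
p ≥ 0 ⇒ t ≥ 0; q ≥ 0 ⇒ t ≤ 5. So t ∈ [0, 5]: 6 solutions.

6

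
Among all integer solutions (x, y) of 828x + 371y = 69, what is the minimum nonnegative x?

31

gcd(828, 371) = 1  (828 = 2×371 + 86, 371 = 4×86 + 27, 86 = 3×27 + 5, 27 = 5×5 + 2, 5 = 2×2 + 1, 2 = 2×1).
1 divides 69, so solutions exist.
Back-substituting, 828×(151) + 371×(-337) = 1.
Scale by 69/1 = 69: (x₀, y₀) = (10419, -23253).
General solution: x = 10419 + 371t, y = -23253 - 828t for integer t.
x ≥ 0: smallest is 10419 mod 371 = 31 (at t = -28), with y = -69.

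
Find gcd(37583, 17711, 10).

gcd(37583, 17711):
  37583 = 2*17711 + 2161
  17711 = 8*2161 + 423
  2161 = 5*423 + 46
  423 = 9*46 + 9
  46 = 5*9 + 1
  9 = 9*1
so gcd(37583, 17711) = 1.
gcd(1, 10) = 1.

1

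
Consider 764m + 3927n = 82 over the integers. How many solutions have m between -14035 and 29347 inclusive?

11

gcd(3927, 764):
  3927 = 5×764 + 107
  764 = 7×107 + 15
  107 = 7×15 + 2
  15 = 7×2 + 1
  2 = 2×1
so gcd(3927, 764) = 1.
Back-substitute for Bézout coefficients:
  1 = 15 - 7×2
  ... = 764×(1835) + 3927×(-357)
Scale by 82: particular solution (150470, -29274); reduce m mod 3927: (1244, -242).
General solution: m = 1244 + 3927t, n = -242 - 764t for integer t.
-14035 ≤ 1244 + 3927t ≤ 29347 gives t ∈ [-3, 7], which is 11 values.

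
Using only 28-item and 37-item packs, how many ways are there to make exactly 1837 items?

2

Need nonnegative integers with 28j + 37k = 1837.
gcd(28, 37) = 1, and 28·(4) + 37·(-3) = 1.
So (j₀, k₀) = (7348, -5511); general j = 7348 + 37t, k = -5511 - 28t.
j ≥ 0 ⇒ t ≥ -198; k ≥ 0 ⇒ t ≤ -197. That's 2 values of t.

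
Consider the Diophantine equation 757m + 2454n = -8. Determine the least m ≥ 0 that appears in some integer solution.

94

gcd(2454, 757):
  2454 = 3*757 + 183
  757 = 4*183 + 25
  183 = 7*25 + 8
  25 = 3*8 + 1
  8 = 8*1
so gcd(2454, 757) = 1.
1 divides -8, so solutions exist.
Back-substitute for Bézout coefficients:
  1 = 25 - 3*8
  ... = 757*(295) + 2454*(-91)
Scale by -8/1 = -8: (m₀, n₀) = (-2360, 728).
General solution: m = -2360 + 2454t, n = 728 - 757t for integer t.
m ≥ 0: smallest is -2360 mod 2454 = 94 (at t = 1), with n = -29.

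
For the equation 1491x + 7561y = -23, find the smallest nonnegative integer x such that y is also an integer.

1927

gcd(7561, 1491) = 1  (7561 = 5*1491 + 106, 1491 = 14*106 + 7, 106 = 15*7 + 1, 7 = 7*1).
1 divides -23, so solutions exist.
Back-substituting, 1491*(-1070) + 7561*(211) = 1.
Scale by -23/1 = -23: (x₀, y₀) = (24610, -4853).
General solution: x = 24610 + 7561t, y = -4853 - 1491t for integer t.
x ≥ 0: smallest is 24610 mod 7561 = 1927 (at t = -3), with y = -380.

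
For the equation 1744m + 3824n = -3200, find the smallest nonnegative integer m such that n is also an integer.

gcd(3824, 1744):
  3824 = 2*1744 + 336
  1744 = 5*336 + 64
  336 = 5*64 + 16
  64 = 4*16
so gcd(3824, 1744) = 16.
16 divides -3200, so solutions exist.
Back-substitute for Bézout coefficients:
  16 = 336 - 5*64
  ... = 1744*(-57) + 3824*(26)
Scale by -3200/16 = -200: (m₀, n₀) = (11400, -5200).
General solution: m = 11400 + 239t, n = -5200 - 109t for integer t.
m ≥ 0: smallest is 11400 mod 239 = 167 (at t = -47), with n = -77.

167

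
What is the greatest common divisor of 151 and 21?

1

gcd(151, 21) = 1  (151 = 7·21 + 4, 21 = 5·4 + 1, 4 = 4·1).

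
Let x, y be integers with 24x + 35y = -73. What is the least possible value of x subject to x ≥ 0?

13

gcd(35, 24) = 1.
1 divides -73, so solutions exist.
By Bézout, 24×(-16) + 35×(11) = 1.
Scale by -73/1 = -73: (x₀, y₀) = (1168, -803).
General solution: x = 1168 + 35t, y = -803 - 24t for integer t.
x ≥ 0: smallest is 1168 mod 35 = 13 (at t = -33), with y = -11.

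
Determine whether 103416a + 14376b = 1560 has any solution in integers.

gcd(103416, 14376) = 24.
24 divides 1560, so integer solutions exist.

yes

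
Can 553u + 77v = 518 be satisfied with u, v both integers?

gcd(553, 77) = 7.
7 divides 518, so integer solutions exist.

yes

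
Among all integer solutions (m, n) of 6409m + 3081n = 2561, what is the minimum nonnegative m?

gcd(6409, 3081) = 13  (6409 = 2*3081 + 247, 3081 = 12*247 + 117, 247 = 2*117 + 13, 117 = 9*13).
13 divides 2561, so solutions exist.
Back-substituting, 6409*(25) + 3081*(-52) = 13.
Scale by 2561/13 = 197: (m₀, n₀) = (4925, -10244).
General solution: m = 4925 + 237t, n = -10244 - 493t for integer t.
m ≥ 0: smallest is 4925 mod 237 = 185 (at t = -20), with n = -384.

185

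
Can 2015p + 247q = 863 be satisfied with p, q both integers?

no

gcd(2015, 247) = 13.
13 does not divide 863 (remainder 5), so no integer solutions.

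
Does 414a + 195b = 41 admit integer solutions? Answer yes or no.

gcd(414, 195) = 3.
3 does not divide 41 (remainder 2), so no integer solutions.

no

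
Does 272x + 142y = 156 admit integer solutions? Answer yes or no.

gcd(272, 142) = 2  (272 = 1*142 + 130, 142 = 1*130 + 12, 130 = 10*12 + 10, 12 = 1*10 + 2, 10 = 5*2).
2 divides 156, so integer solutions exist.

yes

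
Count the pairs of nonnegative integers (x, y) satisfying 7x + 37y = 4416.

gcd(37, 7) = 1  (37 = 5·7 + 2, 7 = 3·2 + 1, 2 = 2·1).
Back-substituting, 7·(16) + 37·(-3) = 1.
Scale by 4416: one solution is (70656, -13248). Reduce x mod 37: (23, 115).
General: x = 23 + 37t, y = 115 - 7t.
x ≥ 0 ⇒ t ≥ 0; y ≥ 0 ⇒ t ≤ 16. So t ∈ [0, 16]: 17 solutions.

17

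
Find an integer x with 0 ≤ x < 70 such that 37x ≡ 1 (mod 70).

53

gcd(70, 37) = 1  (70 = 1×37 + 33, 37 = 1×33 + 4, 33 = 8×4 + 1, 4 = 4×1).
Back-substituting, 37×(-17) + 70×(9) = 1.
So 37×-17 ≡ 1 (mod 70), and -17 mod 70 = 53.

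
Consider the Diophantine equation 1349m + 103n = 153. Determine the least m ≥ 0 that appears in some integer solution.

gcd(1349, 103):
  1349 = 13·103 + 10
  103 = 10·10 + 3
  10 = 3·3 + 1
  3 = 3·1
so gcd(1349, 103) = 1.
1 divides 153, so solutions exist.
Back-substitute for Bézout coefficients:
  1 = 10 - 3·3
  ... = 1349·(31) + 103·(-406)
Scale by 153/1 = 153: (m₀, n₀) = (4743, -62118).
General solution: m = 4743 + 103t, n = -62118 - 1349t for integer t.
m ≥ 0: smallest is 4743 mod 103 = 5 (at t = -46), with n = -64.

5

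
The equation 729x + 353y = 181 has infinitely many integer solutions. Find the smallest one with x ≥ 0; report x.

146

gcd(729, 353):
  729 = 2·353 + 23
  353 = 15·23 + 8
  23 = 2·8 + 7
  8 = 1·7 + 1
  7 = 7·1
so gcd(729, 353) = 1.
1 divides 181, so solutions exist.
Back-substitute for Bézout coefficients:
  1 = 8 - 1·7
  ... = 729·(-46) + 353·(95)
Scale by 181/1 = 181: (x₀, y₀) = (-8326, 17195).
General solution: x = -8326 + 353t, y = 17195 - 729t for integer t.
x ≥ 0: smallest is -8326 mod 353 = 146 (at t = 24), with y = -301.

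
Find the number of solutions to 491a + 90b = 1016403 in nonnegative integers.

23

gcd(491, 90) = 1  (491 = 5*90 + 41, 90 = 2*41 + 8, 41 = 5*8 + 1, 8 = 8*1).
Back-substituting, 491*(11) + 90*(-60) = 1.
Scale by 1016403: one solution is (11180433, -60984180). Reduce a mod 90: (3, 11277).
General: a = 3 + 90t, b = 11277 - 491t.
a ≥ 0 ⇒ t ≥ 0; b ≥ 0 ⇒ t ≤ 22. So t ∈ [0, 22]: 23 solutions.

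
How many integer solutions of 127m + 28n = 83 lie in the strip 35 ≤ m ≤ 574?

gcd(127, 28) = 1  (127 = 4*28 + 15, 28 = 1*15 + 13, 15 = 1*13 + 2, 13 = 6*2 + 1, 2 = 2*1).
Back-substituting, 127*(-13) + 28*(59) = 1.
Scale by 83: particular solution (-1079, 4897); reduce m mod 28: (13, -56).
General solution: m = 13 + 28t, n = -56 - 127t for integer t.
35 ≤ 13 + 28t ≤ 574 gives t ∈ [1, 20], which is 20 values.

20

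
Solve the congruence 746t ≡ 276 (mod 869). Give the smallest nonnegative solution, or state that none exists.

676

gcd(869, 746) = 1.
1 divides 276, so solutions exist.
By Bézout, 746×(-325) + 869×(279) = 1.
So 746×(-325) ≡ 1 (mod 869); multiply by 276: t ≡ -89700 (mod 869).
Smallest nonnegative: t = -89700 mod 869 = 676.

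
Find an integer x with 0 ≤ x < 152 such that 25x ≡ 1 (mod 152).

73

gcd(152, 25):
  152 = 6*25 + 2
  25 = 12*2 + 1
  2 = 2*1
so gcd(152, 25) = 1.
Back-substitute for Bézout coefficients:
  1 = 25 - 12*2
  ... = 25*(73) + 152*(-12)
So 25*73 ≡ 1 (mod 152), and 73 mod 152 = 73.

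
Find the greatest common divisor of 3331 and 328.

gcd(3331, 328) = 1  (3331 = 10×328 + 51, 328 = 6×51 + 22, 51 = 2×22 + 7, 22 = 3×7 + 1, 7 = 7×1).

1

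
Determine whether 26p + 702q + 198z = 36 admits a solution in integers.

gcd(702, 26) = 26  (702 = 27*26).
gcd(26, 198) = 2.
2 divides 36, so integer solutions exist.

yes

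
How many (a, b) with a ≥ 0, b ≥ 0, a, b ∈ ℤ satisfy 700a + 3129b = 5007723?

gcd(3129, 700) = 7  (3129 = 4*700 + 329, 700 = 2*329 + 42, 329 = 7*42 + 35, 42 = 1*35 + 7, 35 = 5*7).
Back-substituting, 700*(76) + 3129*(-17) = 7.
Scale by 715389: one solution is (54369564, -12161613). Reduce a mod 447: (60, 1587).
General: a = 60 + 447t, b = 1587 - 100t.
a ≥ 0 ⇒ t ≥ 0; b ≥ 0 ⇒ t ≤ 15. So t ∈ [0, 15]: 16 solutions.

16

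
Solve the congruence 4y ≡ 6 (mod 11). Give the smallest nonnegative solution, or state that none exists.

7

gcd(11, 4):
  11 = 2·4 + 3
  4 = 1·3 + 1
  3 = 3·1
so gcd(11, 4) = 1.
1 divides 6, so solutions exist.
Back-substitute for Bézout coefficients:
  1 = 4 - 1·3
  ... = 4·(3) + 11·(-1)
So 4·(3) ≡ 1 (mod 11); multiply by 6: y ≡ 18 (mod 11).
Smallest nonnegative: y = 18 mod 11 = 7.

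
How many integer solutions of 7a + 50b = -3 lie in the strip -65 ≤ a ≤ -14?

gcd(50, 7) = 1.
By Bézout, 7×(-7) + 50×(1) = 1.
Particular solution: (21, -3).
General solution: a = 21 + 50t, b = -3 - 7t for integer t.
-65 ≤ 21 + 50t ≤ -14 gives t ∈ [-1, -1], which is 1 value.

1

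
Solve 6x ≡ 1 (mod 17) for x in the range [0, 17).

3

gcd(17, 6):
  17 = 2*6 + 5
  6 = 1*5 + 1
  5 = 5*1
so gcd(17, 6) = 1.
Back-substitute for Bézout coefficients:
  1 = 6 - 1*5
  ... = 6*(3) + 17*(-1)
So 6*3 ≡ 1 (mod 17), and 3 mod 17 = 3.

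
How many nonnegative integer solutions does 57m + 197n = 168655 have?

gcd(197, 57):
  197 = 3*57 + 26
  57 = 2*26 + 5
  26 = 5*5 + 1
  5 = 5*1
so gcd(197, 57) = 1.
Back-substitute for Bézout coefficients:
  1 = 26 - 5*5
  ... = 57*(-38) + 197*(11)
Scale by 168655: one solution is (-6408890, 1855205). Reduce m mod 197: (111, 824).
General: m = 111 + 197t, n = 824 - 57t.
m ≥ 0 ⇒ t ≥ 0; n ≥ 0 ⇒ t ≤ 14. So t ∈ [0, 14]: 15 solutions.

15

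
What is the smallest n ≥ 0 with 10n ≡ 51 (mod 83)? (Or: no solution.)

gcd(83, 10) = 1  (83 = 8*10 + 3, 10 = 3*3 + 1, 3 = 3*1).
1 divides 51, so solutions exist.
Back-substituting, 10*(25) + 83*(-3) = 1.
So 10*(25) ≡ 1 (mod 83); multiply by 51: n ≡ 1275 (mod 83).
Smallest nonnegative: n = 1275 mod 83 = 30.

30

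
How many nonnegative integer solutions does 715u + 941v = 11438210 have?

17

gcd(941, 715) = 1.
By Bézout, 715×(229) + 941×(-174) = 1.
One solution: (369, 11875).
General: u = 369 + 941t, v = 11875 - 715t.
u ≥ 0 ⇒ t ≥ 0; v ≥ 0 ⇒ t ≤ 16. So t ∈ [0, 16]: 17 solutions.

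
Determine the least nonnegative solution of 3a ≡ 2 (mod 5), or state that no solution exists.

gcd(5, 3):
  5 = 1*3 + 2
  3 = 1*2 + 1
  2 = 2*1
so gcd(5, 3) = 1.
1 divides 2, so solutions exist.
Back-substitute for Bézout coefficients:
  1 = 3 - 1*2
  ... = 3*(2) + 5*(-1)
So 3*(2) ≡ 1 (mod 5); multiply by 2: a ≡ 4 (mod 5).
Smallest nonnegative: a = 4 mod 5 = 4.

4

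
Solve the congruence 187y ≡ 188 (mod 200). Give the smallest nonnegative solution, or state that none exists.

gcd(200, 187):
  200 = 1*187 + 13
  187 = 14*13 + 5
  13 = 2*5 + 3
  5 = 1*3 + 2
  3 = 1*2 + 1
  2 = 2*1
so gcd(200, 187) = 1.
1 divides 188, so solutions exist.
Back-substitute for Bézout coefficients:
  1 = 3 - 1*2
  ... = 187*(-77) + 200*(72)
So 187*(-77) ≡ 1 (mod 200); multiply by 188: y ≡ -14476 (mod 200).
Smallest nonnegative: y = -14476 mod 200 = 124.

124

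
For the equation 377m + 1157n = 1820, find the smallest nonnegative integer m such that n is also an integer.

gcd(1157, 377):
  1157 = 3·377 + 26
  377 = 14·26 + 13
  26 = 2·13
so gcd(1157, 377) = 13.
13 divides 1820, so solutions exist.
Back-substitute for Bézout coefficients:
  13 = 377 - 14·26
  ... = 377·(43) + 1157·(-14)
Scale by 1820/13 = 140: (m₀, n₀) = (6020, -1960).
General solution: m = 6020 + 89t, n = -1960 - 29t for integer t.
m ≥ 0: smallest is 6020 mod 89 = 57 (at t = -67), with n = -17.

57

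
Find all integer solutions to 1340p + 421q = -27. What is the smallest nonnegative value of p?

109

gcd(1340, 421):
  1340 = 3*421 + 77
  421 = 5*77 + 36
  77 = 2*36 + 5
  36 = 7*5 + 1
  5 = 5*1
so gcd(1340, 421) = 1.
1 divides -27, so solutions exist.
Back-substitute for Bézout coefficients:
  1 = 36 - 7*5
  ... = 1340*(-82) + 421*(261)
Scale by -27/1 = -27: (p₀, q₀) = (2214, -7047).
General solution: p = 2214 + 421t, q = -7047 - 1340t for integer t.
p ≥ 0: smallest is 2214 mod 421 = 109 (at t = -5), with q = -347.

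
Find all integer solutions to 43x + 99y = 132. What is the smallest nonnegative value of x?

gcd(99, 43):
  99 = 2·43 + 13
  43 = 3·13 + 4
  13 = 3·4 + 1
  4 = 4·1
so gcd(99, 43) = 1.
1 divides 132, so solutions exist.
Back-substitute for Bézout coefficients:
  1 = 13 - 3·4
  ... = 43·(-23) + 99·(10)
Scale by 132/1 = 132: (x₀, y₀) = (-3036, 1320).
General solution: x = -3036 + 99t, y = 1320 - 43t for integer t.
x ≥ 0: smallest is -3036 mod 99 = 33 (at t = 31), with y = -13.

33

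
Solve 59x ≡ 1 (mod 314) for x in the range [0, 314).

165

gcd(314, 59):
  314 = 5×59 + 19
  59 = 3×19 + 2
  19 = 9×2 + 1
  2 = 2×1
so gcd(314, 59) = 1.
Back-substitute for Bézout coefficients:
  1 = 19 - 9×2
  ... = 59×(-149) + 314×(28)
So 59×-149 ≡ 1 (mod 314), and -149 mod 314 = 165.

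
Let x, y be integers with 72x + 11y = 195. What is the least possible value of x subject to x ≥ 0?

gcd(72, 11) = 1.
1 divides 195, so solutions exist.
By Bézout, 72*(2) + 11*(-13) = 1.
Scale by 195/1 = 195: (x₀, y₀) = (390, -2535).
General solution: x = 390 + 11t, y = -2535 - 72t for integer t.
x ≥ 0: smallest is 390 mod 11 = 5 (at t = -35), with y = -15.

5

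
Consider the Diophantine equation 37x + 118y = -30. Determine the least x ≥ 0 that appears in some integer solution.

gcd(118, 37) = 1.
1 divides -30, so solutions exist.
By Bézout, 37×(-51) + 118×(16) = 1.
Scale by -30/1 = -30: (x₀, y₀) = (1530, -480).
General solution: x = 1530 + 118t, y = -480 - 37t for integer t.
x ≥ 0: smallest is 1530 mod 118 = 114 (at t = -12), with y = -36.

114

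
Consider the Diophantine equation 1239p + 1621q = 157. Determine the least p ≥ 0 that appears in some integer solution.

1192

gcd(1621, 1239):
  1621 = 1*1239 + 382
  1239 = 3*382 + 93
  382 = 4*93 + 10
  93 = 9*10 + 3
  10 = 3*3 + 1
  3 = 3*1
so gcd(1621, 1239) = 1.
1 divides 157, so solutions exist.
Back-substitute for Bézout coefficients:
  1 = 10 - 3*3
  ... = 1239*(-488) + 1621*(373)
Scale by 157/1 = 157: (p₀, q₀) = (-76616, 58561).
General solution: p = -76616 + 1621t, q = 58561 - 1239t for integer t.
p ≥ 0: smallest is -76616 mod 1621 = 1192 (at t = 48), with q = -911.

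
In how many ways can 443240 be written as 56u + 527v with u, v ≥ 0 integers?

gcd(527, 56):
  527 = 9*56 + 23
  56 = 2*23 + 10
  23 = 2*10 + 3
  10 = 3*3 + 1
  3 = 3*1
so gcd(527, 56) = 1.
Back-substitute for Bézout coefficients:
  1 = 10 - 3*3
  ... = 56*(160) + 527*(-17)
Scale by 443240: one solution is (70918400, -7535080). Reduce u mod 527: (10, 840).
General: u = 10 + 527t, v = 840 - 56t.
u ≥ 0 ⇒ t ≥ 0; v ≥ 0 ⇒ t ≤ 15. So t ∈ [0, 15]: 16 solutions.

16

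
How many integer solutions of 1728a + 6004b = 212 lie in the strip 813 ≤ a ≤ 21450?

gcd(6004, 1728):
  6004 = 3×1728 + 820
  1728 = 2×820 + 88
  820 = 9×88 + 28
  88 = 3×28 + 4
  28 = 7×4
so gcd(6004, 1728) = 4.
Back-substitute for Bézout coefficients:
  4 = 88 - 3×28
  ... = 1728×(205) + 6004×(-59)
Scale by 53: particular solution (10865, -3127); reduce a mod 1501: (358, -103).
General solution: a = 358 + 1501t, b = -103 - 432t for integer t.
813 ≤ 358 + 1501t ≤ 21450 gives t ∈ [1, 14], which is 14 values.

14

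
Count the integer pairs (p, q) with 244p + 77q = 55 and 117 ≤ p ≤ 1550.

18

gcd(244, 77) = 1  (244 = 3×77 + 13, 77 = 5×13 + 12, 13 = 1×12 + 1, 12 = 12×1).
Back-substituting, 244×(6) + 77×(-19) = 1.
Scale by 55: particular solution (330, -1045); reduce p mod 77: (22, -69).
General solution: p = 22 + 77t, q = -69 - 244t for integer t.
117 ≤ 22 + 77t ≤ 1550 gives t ∈ [2, 19], which is 18 values.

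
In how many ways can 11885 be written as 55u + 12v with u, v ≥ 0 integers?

18

gcd(55, 12) = 1  (55 = 4*12 + 7, 12 = 1*7 + 5, 7 = 1*5 + 2, 5 = 2*2 + 1, 2 = 2*1).
Back-substituting, 55*(-5) + 12*(23) = 1.
Scale by 11885: one solution is (-59425, 273355). Reduce u mod 12: (11, 940).
General: u = 11 + 12t, v = 940 - 55t.
u ≥ 0 ⇒ t ≥ 0; v ≥ 0 ⇒ t ≤ 17. So t ∈ [0, 17]: 18 solutions.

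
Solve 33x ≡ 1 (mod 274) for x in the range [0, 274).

gcd(274, 33) = 1.
By Bézout, 33×(-83) + 274×(10) = 1.
So 33×-83 ≡ 1 (mod 274), and -83 mod 274 = 191.

191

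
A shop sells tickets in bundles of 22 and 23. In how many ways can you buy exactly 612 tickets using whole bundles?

1

Need nonnegative integers with 22j + 23k = 612.
gcd(22, 23) = 1, and 22·(-1) + 23·(1) = 1.
So (j₀, k₀) = (-612, 612); general j = -612 + 23t, k = 612 - 22t.
j ≥ 0 ⇒ t ≥ 27; k ≥ 0 ⇒ t ≤ 27. That's 1 value of t.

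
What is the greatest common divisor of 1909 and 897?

gcd(1909, 897) = 23  (1909 = 2×897 + 115, 897 = 7×115 + 92, 115 = 1×92 + 23, 92 = 4×23).

23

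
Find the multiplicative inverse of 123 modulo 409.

276

gcd(409, 123) = 1  (409 = 3·123 + 40, 123 = 3·40 + 3, 40 = 13·3 + 1, 3 = 3·1).
Back-substituting, 123·(-133) + 409·(40) = 1.
So 123·-133 ≡ 1 (mod 409), and -133 mod 409 = 276.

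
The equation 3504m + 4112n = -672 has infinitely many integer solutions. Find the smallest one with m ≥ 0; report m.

gcd(4112, 3504) = 16.
16 divides -672, so solutions exist.
By Bézout, 3504*(-115) + 4112*(98) = 16.
Scale by -672/16 = -42: (m₀, n₀) = (4830, -4116).
General solution: m = 4830 + 257t, n = -4116 - 219t for integer t.
m ≥ 0: smallest is 4830 mod 257 = 204 (at t = -18), with n = -174.

204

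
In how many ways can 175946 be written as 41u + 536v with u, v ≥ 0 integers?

8

gcd(536, 41):
  536 = 13×41 + 3
  41 = 13×3 + 2
  3 = 1×2 + 1
  2 = 2×1
so gcd(536, 41) = 1.
Back-substitute for Bézout coefficients:
  1 = 3 - 1×2
  ... = 41×(-183) + 536×(14)
Scale by 175946: one solution is (-32198118, 2463244). Reduce u mod 536: (474, 292).
General: u = 474 + 536t, v = 292 - 41t.
u ≥ 0 ⇒ t ≥ 0; v ≥ 0 ⇒ t ≤ 7. So t ∈ [0, 7]: 8 solutions.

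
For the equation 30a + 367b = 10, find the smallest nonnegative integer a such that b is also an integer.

245

gcd(367, 30) = 1.
1 divides 10, so solutions exist.
By Bézout, 30·(-159) + 367·(13) = 1.
Scale by 10/1 = 10: (a₀, b₀) = (-1590, 130).
General solution: a = -1590 + 367t, b = 130 - 30t for integer t.
a ≥ 0: smallest is -1590 mod 367 = 245 (at t = 5), with b = -20.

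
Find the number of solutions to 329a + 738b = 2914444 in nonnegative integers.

gcd(738, 329):
  738 = 2*329 + 80
  329 = 4*80 + 9
  80 = 8*9 + 8
  9 = 1*8 + 1
  8 = 8*1
so gcd(738, 329) = 1.
Back-substitute for Bézout coefficients:
  1 = 9 - 1*8
  ... = 329*(83) + 738*(-37)
Scale by 2914444: one solution is (241898852, -107834428). Reduce a mod 738: (164, 3876).
General: a = 164 + 738t, b = 3876 - 329t.
a ≥ 0 ⇒ t ≥ 0; b ≥ 0 ⇒ t ≤ 11. So t ∈ [0, 11]: 12 solutions.

12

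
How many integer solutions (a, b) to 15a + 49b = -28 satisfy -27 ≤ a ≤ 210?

4

gcd(49, 15) = 1  (49 = 3*15 + 4, 15 = 3*4 + 3, 4 = 1*3 + 1, 3 = 3*1).
Back-substituting, 15*(-13) + 49*(4) = 1.
Scale by -28: particular solution (364, -112); reduce a mod 49: (21, -7).
General solution: a = 21 + 49t, b = -7 - 15t for integer t.
-27 ≤ 21 + 49t ≤ 210 gives t ∈ [0, 3], which is 4 values.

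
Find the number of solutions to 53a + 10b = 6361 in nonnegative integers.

gcd(53, 10) = 1.
By Bézout, 53×(-3) + 10×(16) = 1.
One solution: (7, 599).
General: a = 7 + 10t, b = 599 - 53t.
a ≥ 0 ⇒ t ≥ 0; b ≥ 0 ⇒ t ≤ 11. So t ∈ [0, 11]: 12 solutions.

12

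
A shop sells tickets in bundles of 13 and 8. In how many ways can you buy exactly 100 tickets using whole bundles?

1

Need nonnegative integers with 13j + 8k = 100.
gcd(13, 8) = 1, and 13·(-3) + 8·(5) = 1.
So (j₀, k₀) = (-300, 500); general j = -300 + 8t, k = 500 - 13t.
j ≥ 0 ⇒ t ≥ 38; k ≥ 0 ⇒ t ≤ 38. That's 1 value of t.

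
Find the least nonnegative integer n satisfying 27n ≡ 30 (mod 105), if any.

5

gcd(105, 27):
  105 = 3×27 + 24
  27 = 1×24 + 3
  24 = 8×3
so gcd(105, 27) = 3.
3 divides 30, so solutions exist.
Back-substitute for Bézout coefficients:
  3 = 27 - 1×24
  ... = 27×(4) + 105×(-1)
So 27×(4) ≡ 3 (mod 105); multiply by 10: n ≡ 40 (mod 35).
Smallest nonnegative: n = 40 mod 35 = 5.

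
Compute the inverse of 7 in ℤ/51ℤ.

22

gcd(51, 7) = 1  (51 = 7·7 + 2, 7 = 3·2 + 1, 2 = 2·1).
Back-substituting, 7·(22) + 51·(-3) = 1.
So 7·22 ≡ 1 (mod 51), and 22 mod 51 = 22.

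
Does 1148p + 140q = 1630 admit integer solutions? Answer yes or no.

no

gcd(1148, 140) = 28.
28 does not divide 1630 (remainder 6), so no integer solutions.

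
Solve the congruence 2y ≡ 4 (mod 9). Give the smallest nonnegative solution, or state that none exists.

gcd(9, 2) = 1.
1 divides 4, so solutions exist.
By Bézout, 2×(-4) + 9×(1) = 1.
So 2×(-4) ≡ 1 (mod 9); multiply by 4: y ≡ -16 (mod 9).
Smallest nonnegative: y = -16 mod 9 = 2.

2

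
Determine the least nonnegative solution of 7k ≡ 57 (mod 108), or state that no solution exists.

gcd(108, 7) = 1  (108 = 15×7 + 3, 7 = 2×3 + 1, 3 = 3×1).
1 divides 57, so solutions exist.
Back-substituting, 7×(31) + 108×(-2) = 1.
So 7×(31) ≡ 1 (mod 108); multiply by 57: k ≡ 1767 (mod 108).
Smallest nonnegative: k = 1767 mod 108 = 39.

39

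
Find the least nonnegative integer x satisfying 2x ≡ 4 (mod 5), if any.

2

gcd(5, 2) = 1  (5 = 2*2 + 1, 2 = 2*1).
1 divides 4, so solutions exist.
Back-substituting, 2*(-2) + 5*(1) = 1.
So 2*(-2) ≡ 1 (mod 5); multiply by 4: x ≡ -8 (mod 5).
Smallest nonnegative: x = -8 mod 5 = 2.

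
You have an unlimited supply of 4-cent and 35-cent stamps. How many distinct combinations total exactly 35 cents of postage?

Need nonnegative integers with 4j + 35k = 35.
gcd(4, 35) = 1, and 4·(9) + 35·(-1) = 1.
So (j₀, k₀) = (315, -35); general j = 315 + 35t, k = -35 - 4t.
j ≥ 0 ⇒ t ≥ -9; k ≥ 0 ⇒ t ≤ -9. That's 1 value of t.

1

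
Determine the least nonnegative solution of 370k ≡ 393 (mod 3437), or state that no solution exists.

gcd(3437, 370) = 1.
1 divides 393, so solutions exist.
By Bézout, 370×(-771) + 3437×(83) = 1.
So 370×(-771) ≡ 1 (mod 3437); multiply by 393: k ≡ -303003 (mod 3437).
Smallest nonnegative: k = -303003 mod 3437 = 2890.

2890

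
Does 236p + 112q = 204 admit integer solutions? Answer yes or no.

gcd(236, 112):
  236 = 2·112 + 12
  112 = 9·12 + 4
  12 = 3·4
so gcd(236, 112) = 4.
4 divides 204, so integer solutions exist.

yes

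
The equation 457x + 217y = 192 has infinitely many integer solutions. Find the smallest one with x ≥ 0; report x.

gcd(457, 217):
  457 = 2×217 + 23
  217 = 9×23 + 10
  23 = 2×10 + 3
  10 = 3×3 + 1
  3 = 3×1
so gcd(457, 217) = 1.
1 divides 192, so solutions exist.
Back-substitute for Bézout coefficients:
  1 = 10 - 3×3
  ... = 457×(-66) + 217×(139)
Scale by 192/1 = 192: (x₀, y₀) = (-12672, 26688).
General solution: x = -12672 + 217t, y = 26688 - 457t for integer t.
x ≥ 0: smallest is -12672 mod 217 = 131 (at t = 59), with y = -275.

131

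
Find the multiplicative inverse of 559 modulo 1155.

gcd(1155, 559):
  1155 = 2*559 + 37
  559 = 15*37 + 4
  37 = 9*4 + 1
  4 = 4*1
so gcd(1155, 559) = 1.
Back-substitute for Bézout coefficients:
  1 = 37 - 9*4
  ... = 559*(-281) + 1155*(136)
So 559*-281 ≡ 1 (mod 1155), and -281 mod 1155 = 874.

874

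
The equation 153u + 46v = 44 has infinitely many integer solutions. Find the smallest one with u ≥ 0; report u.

6

gcd(153, 46):
  153 = 3·46 + 15
  46 = 3·15 + 1
  15 = 15·1
so gcd(153, 46) = 1.
1 divides 44, so solutions exist.
Back-substitute for Bézout coefficients:
  1 = 46 - 3·15
  ... = 153·(-3) + 46·(10)
Scale by 44/1 = 44: (u₀, v₀) = (-132, 440).
General solution: u = -132 + 46t, v = 440 - 153t for integer t.
u ≥ 0: smallest is -132 mod 46 = 6 (at t = 3), with v = -19.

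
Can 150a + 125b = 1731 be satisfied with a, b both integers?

gcd(150, 125) = 25  (150 = 1*125 + 25, 125 = 5*25).
25 does not divide 1731 (remainder 6), so no integer solutions.

no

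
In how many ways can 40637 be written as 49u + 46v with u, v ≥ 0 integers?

gcd(49, 46) = 1.
By Bézout, 49×(-15) + 46×(16) = 1.
One solution: (37, 844).
General: u = 37 + 46t, v = 844 - 49t.
u ≥ 0 ⇒ t ≥ 0; v ≥ 0 ⇒ t ≤ 17. So t ∈ [0, 17]: 18 solutions.

18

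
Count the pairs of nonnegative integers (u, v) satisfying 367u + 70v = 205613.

8

gcd(367, 70):
  367 = 5*70 + 17
  70 = 4*17 + 2
  17 = 8*2 + 1
  2 = 2*1
so gcd(367, 70) = 1.
Back-substitute for Bézout coefficients:
  1 = 17 - 8*2
  ... = 367*(33) + 70*(-173)
Scale by 205613: one solution is (6785229, -35571049). Reduce u mod 70: (59, 2628).
General: u = 59 + 70t, v = 2628 - 367t.
u ≥ 0 ⇒ t ≥ 0; v ≥ 0 ⇒ t ≤ 7. So t ∈ [0, 7]: 8 solutions.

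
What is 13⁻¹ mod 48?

37

gcd(48, 13):
  48 = 3×13 + 9
  13 = 1×9 + 4
  9 = 2×4 + 1
  4 = 4×1
so gcd(48, 13) = 1.
Back-substitute for Bézout coefficients:
  1 = 9 - 2×4
  ... = 13×(-11) + 48×(3)
So 13×-11 ≡ 1 (mod 48), and -11 mod 48 = 37.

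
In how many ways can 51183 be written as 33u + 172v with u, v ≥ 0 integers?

gcd(172, 33):
  172 = 5*33 + 7
  33 = 4*7 + 5
  7 = 1*5 + 2
  5 = 2*2 + 1
  2 = 2*1
so gcd(172, 33) = 1.
Back-substitute for Bézout coefficients:
  1 = 5 - 2*2
  ... = 33*(73) + 172*(-14)
Scale by 51183: one solution is (3736359, -716562). Reduce u mod 172: (3, 297).
General: u = 3 + 172t, v = 297 - 33t.
u ≥ 0 ⇒ t ≥ 0; v ≥ 0 ⇒ t ≤ 9. So t ∈ [0, 9]: 10 solutions.

10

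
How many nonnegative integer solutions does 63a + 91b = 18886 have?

gcd(91, 63) = 7  (91 = 1×63 + 28, 63 = 2×28 + 7, 28 = 4×7).
Back-substituting, 63×(3) + 91×(-2) = 7.
Scale by 2698: one solution is (8094, -5396). Reduce a mod 13: (8, 202).
General: a = 8 + 13t, b = 202 - 9t.
a ≥ 0 ⇒ t ≥ 0; b ≥ 0 ⇒ t ≤ 22. So t ∈ [0, 22]: 23 solutions.

23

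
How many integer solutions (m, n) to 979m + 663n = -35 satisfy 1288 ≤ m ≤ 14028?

19

gcd(979, 663) = 1.
By Bézout, 979×(-107) + 663×(158) = 1.
Particular solution: (430, -635).
General solution: m = 430 + 663t, n = -635 - 979t for integer t.
1288 ≤ 430 + 663t ≤ 14028 gives t ∈ [2, 20], which is 19 values.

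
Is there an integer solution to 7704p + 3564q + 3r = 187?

no

gcd(7704, 3564) = 36  (7704 = 2×3564 + 576, 3564 = 6×576 + 108, 576 = 5×108 + 36, 108 = 3×36).
gcd(36, 3) = 3.
3 does not divide 187 (remainder 1), so no integer solutions.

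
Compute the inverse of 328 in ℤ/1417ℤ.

gcd(1417, 328) = 1  (1417 = 4*328 + 105, 328 = 3*105 + 13, 105 = 8*13 + 1, 13 = 13*1).
Back-substituting, 328*(-108) + 1417*(25) = 1.
So 328*-108 ≡ 1 (mod 1417), and -108 mod 1417 = 1309.

1309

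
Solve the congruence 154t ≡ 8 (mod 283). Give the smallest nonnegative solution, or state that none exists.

gcd(283, 154) = 1  (283 = 1×154 + 129, 154 = 1×129 + 25, 129 = 5×25 + 4, 25 = 6×4 + 1, 4 = 4×1).
1 divides 8, so solutions exist.
Back-substituting, 154×(68) + 283×(-37) = 1.
So 154×(68) ≡ 1 (mod 283); multiply by 8: t ≡ 544 (mod 283).
Smallest nonnegative: t = 544 mod 283 = 261.

261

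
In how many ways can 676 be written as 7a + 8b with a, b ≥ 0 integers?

12

gcd(8, 7) = 1  (8 = 1·7 + 1, 7 = 7·1).
Back-substituting, 7·(-1) + 8·(1) = 1.
Scale by 676: one solution is (-676, 676). Reduce a mod 8: (4, 81).
General: a = 4 + 8t, b = 81 - 7t.
a ≥ 0 ⇒ t ≥ 0; b ≥ 0 ⇒ t ≤ 11. So t ∈ [0, 11]: 12 solutions.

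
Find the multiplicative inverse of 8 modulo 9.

gcd(9, 8) = 1  (9 = 1*8 + 1, 8 = 8*1).
Back-substituting, 8*(-1) + 9*(1) = 1.
So 8*-1 ≡ 1 (mod 9), and -1 mod 9 = 8.

8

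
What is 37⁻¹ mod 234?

19

gcd(234, 37) = 1.
By Bézout, 37·(19) + 234·(-3) = 1.
So 37·19 ≡ 1 (mod 234), and 19 mod 234 = 19.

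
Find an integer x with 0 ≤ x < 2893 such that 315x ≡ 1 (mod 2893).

349

gcd(2893, 315):
  2893 = 9*315 + 58
  315 = 5*58 + 25
  58 = 2*25 + 8
  25 = 3*8 + 1
  8 = 8*1
so gcd(2893, 315) = 1.
Back-substitute for Bézout coefficients:
  1 = 25 - 3*8
  ... = 315*(349) + 2893*(-38)
So 315*349 ≡ 1 (mod 2893), and 349 mod 2893 = 349.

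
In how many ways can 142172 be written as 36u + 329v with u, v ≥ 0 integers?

gcd(329, 36) = 1  (329 = 9*36 + 5, 36 = 7*5 + 1, 5 = 5*1).
Back-substituting, 36*(64) + 329*(-7) = 1.
Scale by 142172: one solution is (9099008, -995204). Reduce u mod 329: (184, 412).
General: u = 184 + 329t, v = 412 - 36t.
u ≥ 0 ⇒ t ≥ 0; v ≥ 0 ⇒ t ≤ 11. So t ∈ [0, 11]: 12 solutions.

12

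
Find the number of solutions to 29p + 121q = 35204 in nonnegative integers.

gcd(121, 29) = 1.
By Bézout, 29×(-25) + 121×(6) = 1.
One solution: (54, 278).
General: p = 54 + 121t, q = 278 - 29t.
p ≥ 0 ⇒ t ≥ 0; q ≥ 0 ⇒ t ≤ 9. So t ∈ [0, 9]: 10 solutions.

10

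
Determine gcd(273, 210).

21

gcd(273, 210):
  273 = 1×210 + 63
  210 = 3×63 + 21
  63 = 3×21
so gcd(273, 210) = 21.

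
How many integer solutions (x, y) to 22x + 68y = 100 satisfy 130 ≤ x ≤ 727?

17

gcd(68, 22) = 2  (68 = 3×22 + 2, 22 = 11×2).
Back-substituting, 22×(-3) + 68×(1) = 2.
Scale by 50: particular solution (-150, 50); reduce x mod 34: (20, -5).
General solution: x = 20 + 34t, y = -5 - 11t for integer t.
130 ≤ 20 + 34t ≤ 727 gives t ∈ [4, 20], which is 17 values.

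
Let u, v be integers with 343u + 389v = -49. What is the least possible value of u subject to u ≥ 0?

111

gcd(389, 343):
  389 = 1·343 + 46
  343 = 7·46 + 21
  46 = 2·21 + 4
  21 = 5·4 + 1
  4 = 4·1
so gcd(389, 343) = 1.
1 divides -49, so solutions exist.
Back-substitute for Bézout coefficients:
  1 = 21 - 5·4
  ... = 343·(93) + 389·(-82)
Scale by -49/1 = -49: (u₀, v₀) = (-4557, 4018).
General solution: u = -4557 + 389t, v = 4018 - 343t for integer t.
u ≥ 0: smallest is -4557 mod 389 = 111 (at t = 12), with v = -98.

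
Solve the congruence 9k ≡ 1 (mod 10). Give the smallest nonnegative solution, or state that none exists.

9

gcd(10, 9) = 1  (10 = 1*9 + 1, 9 = 9*1).
1 divides 1, so solutions exist.
Back-substituting, 9*(-1) + 10*(1) = 1.
So 9*(-1) ≡ 1 (mod 10); multiply by 1: k ≡ -1 (mod 10).
Smallest nonnegative: k = -1 mod 10 = 9.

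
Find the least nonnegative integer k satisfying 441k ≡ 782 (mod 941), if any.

755

gcd(941, 441) = 1.
1 divides 782, so solutions exist.
By Bézout, 441×(303) + 941×(-142) = 1.
So 441×(303) ≡ 1 (mod 941); multiply by 782: k ≡ 236946 (mod 941).
Smallest nonnegative: k = 236946 mod 941 = 755.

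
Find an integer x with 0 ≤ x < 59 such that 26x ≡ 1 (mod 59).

25

gcd(59, 26):
  59 = 2·26 + 7
  26 = 3·7 + 5
  7 = 1·5 + 2
  5 = 2·2 + 1
  2 = 2·1
so gcd(59, 26) = 1.
Back-substitute for Bézout coefficients:
  1 = 5 - 2·2
  ... = 26·(25) + 59·(-11)
So 26·25 ≡ 1 (mod 59), and 25 mod 59 = 25.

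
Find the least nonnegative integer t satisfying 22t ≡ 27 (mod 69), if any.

42

gcd(69, 22) = 1.
1 divides 27, so solutions exist.
By Bézout, 22·(22) + 69·(-7) = 1.
So 22·(22) ≡ 1 (mod 69); multiply by 27: t ≡ 594 (mod 69).
Smallest nonnegative: t = 594 mod 69 = 42.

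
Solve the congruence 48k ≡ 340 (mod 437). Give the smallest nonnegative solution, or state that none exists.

gcd(437, 48) = 1.
1 divides 340, so solutions exist.
By Bézout, 48×(173) + 437×(-19) = 1.
So 48×(173) ≡ 1 (mod 437); multiply by 340: k ≡ 58820 (mod 437).
Smallest nonnegative: k = 58820 mod 437 = 262.

262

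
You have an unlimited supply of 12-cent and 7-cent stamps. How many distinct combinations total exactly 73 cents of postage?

Need nonnegative integers with 12j + 7k = 73.
gcd(12, 7) = 1, and 12·(3) + 7·(-5) = 1.
So (j₀, k₀) = (219, -365); general j = 219 + 7t, k = -365 - 12t.
j ≥ 0 ⇒ t ≥ -31; k ≥ 0 ⇒ t ≤ -31. That's 1 value of t.

1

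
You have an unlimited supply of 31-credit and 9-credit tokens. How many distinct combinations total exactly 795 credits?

Need nonnegative integers with 31j + 9k = 795.
gcd(31, 9) = 1, and 31·(-2) + 9·(7) = 1.
So (j₀, k₀) = (-1590, 5565); general j = -1590 + 9t, k = 5565 - 31t.
j ≥ 0 ⇒ t ≥ 177; k ≥ 0 ⇒ t ≤ 179. That's 3 values of t.

3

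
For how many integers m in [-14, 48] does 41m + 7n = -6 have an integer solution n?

gcd(41, 7):
  41 = 5·7 + 6
  7 = 1·6 + 1
  6 = 6·1
so gcd(41, 7) = 1.
Back-substitute for Bézout coefficients:
  1 = 7 - 1·6
  ... = 41·(-1) + 7·(6)
Scale by -6: particular solution (6, -36); reduce m mod 7: (6, -36).
General solution: m = 6 + 7t, n = -36 - 41t for integer t.
-14 ≤ 6 + 7t ≤ 48 gives t ∈ [-2, 6], which is 9 values.

9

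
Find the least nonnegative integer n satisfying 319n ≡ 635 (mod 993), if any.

416

gcd(993, 319):
  993 = 3*319 + 36
  319 = 8*36 + 31
  36 = 1*31 + 5
  31 = 6*5 + 1
  5 = 5*1
so gcd(993, 319) = 1.
1 divides 635, so solutions exist.
Back-substitute for Bézout coefficients:
  1 = 31 - 6*5
  ... = 319*(193) + 993*(-62)
So 319*(193) ≡ 1 (mod 993); multiply by 635: n ≡ 122555 (mod 993).
Smallest nonnegative: n = 122555 mod 993 = 416.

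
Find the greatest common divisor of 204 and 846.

gcd(846, 204):
  846 = 4×204 + 30
  204 = 6×30 + 24
  30 = 1×24 + 6
  24 = 4×6
so gcd(846, 204) = 6.

6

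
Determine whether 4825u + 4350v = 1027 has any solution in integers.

no

gcd(4825, 4350) = 25.
25 does not divide 1027 (remainder 2), so no integer solutions.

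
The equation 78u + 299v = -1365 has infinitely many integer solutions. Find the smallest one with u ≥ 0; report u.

gcd(299, 78):
  299 = 3×78 + 65
  78 = 1×65 + 13
  65 = 5×13
so gcd(299, 78) = 13.
13 divides -1365, so solutions exist.
Back-substitute for Bézout coefficients:
  13 = 78 - 1×65
  ... = 78×(4) + 299×(-1)
Scale by -1365/13 = -105: (u₀, v₀) = (-420, 105).
General solution: u = -420 + 23t, v = 105 - 6t for integer t.
u ≥ 0: smallest is -420 mod 23 = 17 (at t = 19), with v = -9.

17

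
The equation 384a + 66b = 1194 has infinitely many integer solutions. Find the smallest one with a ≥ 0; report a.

5

gcd(384, 66) = 6  (384 = 5×66 + 54, 66 = 1×54 + 12, 54 = 4×12 + 6, 12 = 2×6).
6 divides 1194, so solutions exist.
Back-substituting, 384×(5) + 66×(-29) = 6.
Scale by 1194/6 = 199: (a₀, b₀) = (995, -5771).
General solution: a = 995 + 11t, b = -5771 - 64t for integer t.
a ≥ 0: smallest is 995 mod 11 = 5 (at t = -90), with b = -11.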